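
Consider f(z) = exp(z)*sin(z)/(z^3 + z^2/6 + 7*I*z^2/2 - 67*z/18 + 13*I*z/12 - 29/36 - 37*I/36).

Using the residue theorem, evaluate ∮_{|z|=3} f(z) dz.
By the residue theorem, ∮_C f(z) dz = 2πi · (sum of the residues of f at the poles inside |z| = 3).

The denominator factors as (z - 1/2 + 2*I)*(z + 1/3 + I)*(z + 1/3 + I/2), so the singularities of f are simple poles at z = 1/2 - 2*I, z = -1/3 - I, z = -1/3 - I/2.
  |1/2 - 2*I|² = 17/4 < 9 = 3², so this pole is inside the contour.
  |-1/3 - I|² = 10/9 < 9 = 3², so this pole is inside the contour.
  |-1/3 - I/2|² = 13/36 < 9 = 3², so this pole is inside the contour.

With P(z) = exp(z)*sin(z) and Q(z) = z^3 + z^2/6 + 7*I*z^2/2 - 67*z/18 + 13*I*z/12 - 29/36 - 37*I/36, each pole is simple, so Res(f, z₀) = P(z₀)/Q'(z₀) with Q'(z) = 3*z^2 + z/3 + 7*I*z - 67/18 + 13*I/12.
  Res(f, 1/2 - 2*I) = P(1/2 - 2*I)/Q'(1/2 - 2*I) = (exp(1/2 - 2*I)*sin(1/2 - 2*I))/(-29/36 - 25*I/12) = (-522/3233 + 1350*I/3233)*exp(1/2 - 2*I)*sin(1/2 - 2*I)
  Res(f, -1/3 - I) = P(-1/3 - I)/Q'(-1/3 - I) = (-exp(-1/3 - I)*sin(1/3 + I))/(1/2 + 5*I/12) = (-72/61 + 60*I/61)*exp(-1/3 - I)*sin(1/3 + I)
  Res(f, -1/3 - I/2) = P(-1/3 - I/2)/Q'(-1/3 - I/2) = (-exp(-1/3 - I/2)*sin(1/3 + I/2))/(-3/4 - 5*I/12) = (54/53 - 30*I/53)*exp(-1/3 - I/2)*sin(1/3 + I/2)

Sum of residues inside C: (-522/3233 + 1350*I/3233)*exp(1/2 - 2*I)*sin(1/2 - 2*I) + (54/53 - 30*I/53)*exp(-1/3 - I/2)*sin(1/3 + I/2) + (-72/61 + 60*I/61)*exp(-1/3 - I)*sin(1/3 + I)
∮_C f(z) dz = 2πi · ((-522/3233 + 1350*I/3233)*exp(1/2 - 2*I)*sin(1/2 - 2*I) + (54/53 - 30*I/53)*exp(-1/3 - I/2)*sin(1/3 + I/2) + (-72/61 + 60*I/61)*exp(-1/3 - I)*sin(1/3 + I)) = pi*(-120/61 - 144*I/61)*exp(-1/3 - I)*sin(1/3 + I) + pi*(60/53 + 108*I/53)*exp(-1/3 - I/2)*sin(1/3 + I/2) + pi*(-2700/3233 - 1044*I/3233)*exp(1/2 - 2*I)*sin(1/2 - 2*I)

Final answer: pi*(-120/61 - 144*I/61)*exp(-1/3 - I)*sin(1/3 + I) + pi*(60/53 + 108*I/53)*exp(-1/3 - I/2)*sin(1/3 + I/2) + pi*(-2700/3233 - 1044*I/3233)*exp(1/2 - 2*I)*sin(1/2 - 2*I)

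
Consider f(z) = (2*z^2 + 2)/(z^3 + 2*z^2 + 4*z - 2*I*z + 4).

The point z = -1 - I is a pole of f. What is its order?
2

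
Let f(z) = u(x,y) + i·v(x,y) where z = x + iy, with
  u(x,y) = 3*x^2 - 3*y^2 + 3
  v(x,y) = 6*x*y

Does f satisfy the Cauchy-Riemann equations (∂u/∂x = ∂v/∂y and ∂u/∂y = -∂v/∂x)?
∂u/∂x = 6*x
∂v/∂y = 6*x
∂u/∂y = -6*y
∂v/∂x = 6*y
∂u/∂x = ∂v/∂y and ∂u/∂y = -∂v/∂x hold identically; f is analytic.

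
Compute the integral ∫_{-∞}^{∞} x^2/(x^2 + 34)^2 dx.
sqrt(34)*pi/68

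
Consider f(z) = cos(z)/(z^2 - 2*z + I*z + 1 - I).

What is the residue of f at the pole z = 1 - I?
I*cos(1 - I)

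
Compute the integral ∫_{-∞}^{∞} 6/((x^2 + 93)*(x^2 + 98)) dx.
Let f(z) = 6/((z^2 + 93)*(z^2 + 98)). The denominator has no real zeros and deg Q - deg P = 4 ≥ 2, so the integral of f over the upper semicircle |z| = R tends to 0 as R → ∞. Closing the contour in the upper half-plane,
  ∫_{-∞}^{∞} f(x) dx = 2πi · Σ Res(f, z_k)  over the poles with Im z_k > 0.

Zeros of the denominator: z^2 + 98 = 0 gives z = ±7*sqrt(2)*I; z^2 + 93 = 0 gives z = ±sqrt(93)*I.
Upper half-plane: z = 7*sqrt(2)*I, z = sqrt(93)*I (simple).

Each pole is a simple zero of Q(z) = z^4 + 191*z^2 + 9114, so Res(f, z₀) = P(z₀)/Q'(z₀) with P(z) = 6, Q'(z) = 4*z^3 + 382*z:
  Res(f, 7*sqrt(2)*I) = (6)/(-70*sqrt(2)*I) = 3*sqrt(2)*I/70
  Res(f, sqrt(93)*I) = (6)/(10*sqrt(93)*I) = -sqrt(93)*I/155

Sum of residues: I*(-14*sqrt(93) + 93*sqrt(2))/2170
∫_{-∞}^{∞} f(x) dx = 2πi · (I*(-14*sqrt(93) + 93*sqrt(2))/2170) = pi*(-93*sqrt(2) + 14*sqrt(93))/1085

Final answer: pi*(-93*sqrt(2) + 14*sqrt(93))/1085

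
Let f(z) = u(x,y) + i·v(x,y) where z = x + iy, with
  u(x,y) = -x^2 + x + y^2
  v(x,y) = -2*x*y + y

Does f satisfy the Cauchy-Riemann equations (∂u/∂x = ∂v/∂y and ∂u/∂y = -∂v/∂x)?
∂u/∂x = 1 - 2*x
∂v/∂y = 1 - 2*x
∂u/∂y = 2*y
∂v/∂x = -2*y
∂u/∂x = ∂v/∂y and ∂u/∂y = -∂v/∂x hold identically; f is analytic.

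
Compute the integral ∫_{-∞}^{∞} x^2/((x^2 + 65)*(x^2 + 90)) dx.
pi*(-sqrt(65) + 3*sqrt(10))/25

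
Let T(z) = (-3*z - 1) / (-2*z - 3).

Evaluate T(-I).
9/13 - 7*I/13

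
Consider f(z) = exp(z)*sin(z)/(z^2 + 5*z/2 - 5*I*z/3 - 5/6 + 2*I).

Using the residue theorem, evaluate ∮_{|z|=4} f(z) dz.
By the residue theorem, ∮_C f(z) dz = 2πi · (sum of the residues of f at the poles inside |z| = 4).

The denominator factors as (z + 3 - 2*I)*(z - 1/2 + I/3), so the singularities of f are simple poles at z = -3 + 2*I, z = 1/2 - I/3.
  |-3 + 2*I|² = 13 < 16 = 4², so this pole is inside the contour.
  |1/2 - I/3|² = 13/36 < 16 = 4², so this pole is inside the contour.

With P(z) = exp(z)*sin(z) and Q(z) = z^2 + 5*z/2 - 5*I*z/3 - 5/6 + 2*I, each pole is simple, so Res(f, z₀) = P(z₀)/Q'(z₀) with Q'(z) = 2*z + 5/2 - 5*I/3.
  Res(f, -3 + 2*I) = P(-3 + 2*I)/Q'(-3 + 2*I) = (-exp(-3 + 2*I)*sin(3 - 2*I))/(-7/2 + 7*I/3) = (18/91 + 12*I/91)*exp(-3 + 2*I)*sin(3 - 2*I)
  Res(f, 1/2 - I/3) = P(1/2 - I/3)/Q'(1/2 - I/3) = (exp(1/2 - I/3)*sin(1/2 - I/3))/(7/2 - 7*I/3) = (18/91 + 12*I/91)*exp(1/2 - I/3)*sin(1/2 - I/3)

Sum of residues inside C: (18/91 + 12*I/91)*exp(1/2 - I/3)*sin(1/2 - I/3) + (18/91 + 12*I/91)*exp(-3 + 2*I)*sin(3 - 2*I)
∮_C f(z) dz = 2πi · ((18/91 + 12*I/91)*exp(1/2 - I/3)*sin(1/2 - I/3) + (18/91 + 12*I/91)*exp(-3 + 2*I)*sin(3 - 2*I)) = pi*(-24/91 + 36*I/91)*exp(-3 + 2*I)*sin(3 - 2*I) + pi*(-24/91 + 36*I/91)*exp(1/2 - I/3)*sin(1/2 - I/3)

Final answer: pi*(-24/91 + 36*I/91)*exp(-3 + 2*I)*sin(3 - 2*I) + pi*(-24/91 + 36*I/91)*exp(1/2 - I/3)*sin(1/2 - I/3)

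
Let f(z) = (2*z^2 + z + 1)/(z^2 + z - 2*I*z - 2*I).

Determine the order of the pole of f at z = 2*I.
1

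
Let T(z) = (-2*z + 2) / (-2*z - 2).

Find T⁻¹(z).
Set w = T(z) = (-2*z + 2) / (-2*z - 2) and solve for z:
  w*(-2*z - 2) = -2*z + 2
  -2*w + z*(2 - 2*w) - 2 = 0
  z*(2 - 2*w) = 2*w + 2
  z = (-2*w - 2)/(2*w - 2)
Renaming the variable, T⁻¹(z) = (-2*z - 2)/(2*z - 2) = (-z - 1)/(z - 1).
(Check: ad - bc = 8 ≠ 0, so T is invertible.)

Final answer: (-z - 1)/(z - 1)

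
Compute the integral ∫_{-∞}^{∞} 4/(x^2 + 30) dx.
2*sqrt(30)*pi/15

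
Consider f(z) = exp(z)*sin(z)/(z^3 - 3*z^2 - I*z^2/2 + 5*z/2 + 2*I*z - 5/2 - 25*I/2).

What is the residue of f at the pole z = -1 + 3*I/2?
(-4/169 - 48*I/845)*exp(-1 + 3*I/2)*sin(1 - 3*I/2)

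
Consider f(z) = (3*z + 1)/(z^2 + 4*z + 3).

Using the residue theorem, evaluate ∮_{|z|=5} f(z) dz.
By the residue theorem, ∮_C f(z) dz = 2πi · (sum of the residues of f at the poles inside |z| = 5).

The denominator factors as (z + 3)*(z + 1), so the singularities of f are simple poles at z = -3, z = -1.
  |-3|² = 9 < 25 = 5², so this pole is inside the contour.
  |-1|² = 1 < 25 = 5², so this pole is inside the contour.

With P(z) = 3*z + 1 and Q(z) = z^2 + 4*z + 3, each pole is simple, so Res(f, z₀) = P(z₀)/Q'(z₀) with Q'(z) = 2*z + 4.
  Res(f, -3) = P(-3)/Q'(-3) = (-8)/(-2) = 4
  Res(f, -1) = P(-1)/Q'(-1) = (-2)/(2) = -1

Sum of residues inside C: 3
∮_C f(z) dz = 2πi · (3) = 6*I*pi

Final answer: 6*I*pi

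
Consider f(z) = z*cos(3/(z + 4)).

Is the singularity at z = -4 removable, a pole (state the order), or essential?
Let u = z + 4. Then
  cos(3/u) = Σ_{k≥0} (-1)^k (3)^(2k)/((2k)!·u^(2k)) = 1 - 9/(2*u^2) + 27/(8*u^4) + ...
which has infinitely many negative powers of u, so cos(3/(z + 4)) has an essential singularity at z = -4.
The extra factor z is a nonzero polynomial; if the product had at most a pole at z = -4, dividing by that polynomial would leave cos(3/(z + 4)) with at most a pole too — contradiction. (Equivalently, the product's Laurent series still has infinitely many negative powers.)
So the singularity is essential.

Final answer: essential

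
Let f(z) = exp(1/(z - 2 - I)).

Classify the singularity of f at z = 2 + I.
Let u = z - 2 - I. Then
  e^(1/u) = Σ_{k≥0} (1)^k/(k!·u^k) = 1 + 1/u + 1/(2*u^2) + 1/(6*u^3) + ...
which has infinitely many negative powers of u, so exp(1/(z - 2 - I)) has an essential singularity at z = 2 + I.
So the singularity is essential.

Final answer: essential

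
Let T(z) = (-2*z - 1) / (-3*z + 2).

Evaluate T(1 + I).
Substitute z = 1 + I:
  numerator:   -2*(1 + I) - 1 = -3 - 2*I
  denominator: -3*(1 + I) + 2 = -1 - 3*I
T(1 + I) = (-3 - 2*I)/(-1 - 3*I); multiplying numerator and denominator by the conjugate -1 + 3*I gives (9 - 7*I)/10 = 9/10 - 7*I/10

Final answer: 9/10 - 7*I/10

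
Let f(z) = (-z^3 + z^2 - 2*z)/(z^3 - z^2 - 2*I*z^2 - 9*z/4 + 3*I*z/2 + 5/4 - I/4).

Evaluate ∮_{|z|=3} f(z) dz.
By the residue theorem, ∮_C f(z) dz = 2πi · (sum of the residues of f at the poles inside |z| = 3).

The denominator factors as (z + 1 - I)*(z - 1/2)*(z - 3/2 - I), so the singularities of f are simple poles at z = -1 + I, z = 1/2, z = 3/2 + I.
  |-1 + I|² = 2 < 9 = 3², so this pole is inside the contour.
  |1/2|² = 1/4 < 9 = 3², so this pole is inside the contour.
  |3/2 + I|² = 13/4 < 9 = 3², so this pole is inside the contour.

With P(z) = -z^3 + z^2 - 2*z and Q(z) = z^3 - z^2 - 2*I*z^2 - 9*z/4 + 3*I*z/2 + 5/4 - I/4, each pole is simple, so Res(f, z₀) = P(z₀)/Q'(z₀) with Q'(z) = 3*z^2 - 2*z - 4*I*z - 9/4 + 3*I/2.
  Res(f, -1 + I) = P(-1 + I)/Q'(-1 + I) = (-6*I)/(15/4 - 5*I/2) = 48/65 - 72*I/65
  Res(f, 1/2) = P(1/2)/Q'(1/2) = (-7/8)/(-5/2 - I/2) = 35/104 - 7*I/104
  Res(f, 3/2 + I) = P(3/2 + I)/Q'(3/2 + I) = (-5/8 - 19*I/4)/(5/2 + 5*I/2) = -43/40 - 33*I/40

Sum of residues inside C: -2*I
∮_C f(z) dz = 2πi · (-2*I) = 4*pi

Final answer: 4*pi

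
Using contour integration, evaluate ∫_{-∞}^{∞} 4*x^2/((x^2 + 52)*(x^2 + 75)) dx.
4*pi*(-2*sqrt(13) + 5*sqrt(3))/23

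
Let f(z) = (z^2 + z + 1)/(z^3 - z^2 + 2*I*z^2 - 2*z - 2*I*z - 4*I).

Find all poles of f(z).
The singularities of f are the zeros of the denominator. Factoring,
  z^3 - z^2 + 2*I*z^2 - 2*z - 2*I*z - 4*I = (z + 1)*(z - 2)*(z + 2*I)
so the candidates are z = -1, z = 2, z = -2*I.

Check the numerator P(z) = z^2 + z + 1 at each one:
  P(-1) = 1 ≠ 0, so z = -1 is a (simple) pole.
  P(2) = 7 ≠ 0, so z = 2 is a (simple) pole.
  P(-2*I) = -3 - 2*I ≠ 0, so z = -2*I is a (simple) pole.

Poles of f: {-1, -2*I, 2}

Final answer: {-1, -2*I, 2}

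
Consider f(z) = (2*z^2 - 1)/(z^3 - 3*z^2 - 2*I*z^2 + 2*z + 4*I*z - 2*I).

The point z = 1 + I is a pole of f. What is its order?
2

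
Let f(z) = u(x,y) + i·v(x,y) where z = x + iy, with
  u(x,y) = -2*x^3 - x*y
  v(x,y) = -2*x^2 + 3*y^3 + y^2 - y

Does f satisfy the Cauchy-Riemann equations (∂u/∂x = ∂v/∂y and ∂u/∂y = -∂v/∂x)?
∂u/∂x = -6*x^2 - y
∂v/∂y = 9*y^2 + 2*y - 1
∂u/∂y = -x
∂v/∂x = -4*x
∂u/∂x ≠ ∂v/∂y and ∂u/∂y ≠ -∂v/∂x; the Cauchy-Riemann equations are not satisfied, so f is not analytic.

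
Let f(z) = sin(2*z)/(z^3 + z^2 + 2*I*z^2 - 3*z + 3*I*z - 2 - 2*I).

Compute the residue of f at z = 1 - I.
Write f(z) = P(z)/Q(z) with P(z) = sin(2*z) and Q(z) = z^3 + z^2 + 2*I*z^2 - 3*z + 3*I*z - 2 - 2*I.
The denominator factors as Q(z) = (z - 1 + I)*(z + 2)*(z + I), so z = 1 - I is a simple zero of Q and P is analytic there; z = 1 - I is therefore a simple pole and
  Res(f, z₀) = P(z₀)/Q'(z₀).

Q'(z) = 3*z^2 + 2*z + 4*I*z - 3 + 3*I, so Q'(1 - I) = 3 - I.
P(1 - I) = sin(2 - 2*I).

Res(f, 1 - I) = (sin(2 - 2*I))/(3 - I) = (3/10 + I/10)*sin(2 - 2*I)

Final answer: (3/10 + I/10)*sin(2 - 2*I)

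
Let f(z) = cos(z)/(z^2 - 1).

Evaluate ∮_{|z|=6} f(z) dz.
By the residue theorem, ∮_C f(z) dz = 2πi · (sum of the residues of f at the poles inside |z| = 6).

The denominator factors as (z + 1)*(z - 1), so the singularities of f are simple poles at z = -1, z = 1.
  |-1|² = 1 < 36 = 6², so this pole is inside the contour.
  |1|² = 1 < 36 = 6², so this pole is inside the contour.

With P(z) = cos(z) and Q(z) = z^2 - 1, each pole is simple, so Res(f, z₀) = P(z₀)/Q'(z₀) with Q'(z) = 2*z.
  Res(f, -1) = P(-1)/Q'(-1) = (cos(1))/(-2) = -cos(1)/2
  Res(f, 1) = P(1)/Q'(1) = (cos(1))/(2) = cos(1)/2

Sum of residues inside C: 0
∮_C f(z) dz = 2πi · (0) = 0

Final answer: 0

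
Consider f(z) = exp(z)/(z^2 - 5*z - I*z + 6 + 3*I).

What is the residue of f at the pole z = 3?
Write f(z) = P(z)/Q(z) with P(z) = exp(z) and Q(z) = z^2 - 5*z - I*z + 6 + 3*I.
The denominator factors as Q(z) = (z - 3)*(z - 2 - I), so z = 3 is a simple zero of Q and P is analytic there; z = 3 is therefore a simple pole and
  Res(f, z₀) = P(z₀)/Q'(z₀).

Q'(z) = 2*z - 5 - I, so Q'(3) = 1 - I.
P(3) = exp(3).

Res(f, 3) = (exp(3))/(1 - I) = (1/2 + I/2)*exp(3)

Final answer: (1/2 + I/2)*exp(3)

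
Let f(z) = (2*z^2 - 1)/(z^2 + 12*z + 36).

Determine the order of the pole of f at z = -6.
2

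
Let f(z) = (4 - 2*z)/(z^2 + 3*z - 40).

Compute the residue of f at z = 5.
Write f(z) = P(z)/Q(z) with P(z) = 4 - 2*z and Q(z) = z^2 + 3*z - 40.
The denominator factors as Q(z) = (z - 5)*(z + 8), so z = 5 is a simple zero of Q and P is analytic there; z = 5 is therefore a simple pole and
  Res(f, z₀) = P(z₀)/Q'(z₀).

Q'(z) = 2*z + 3, so Q'(5) = 13.
P(5) = -6.

Res(f, 5) = (-6)/(13) = -6/13

Final answer: -6/13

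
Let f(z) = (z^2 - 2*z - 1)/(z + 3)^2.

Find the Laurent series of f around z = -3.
Put w = z - (-3), i.e. z = w - 3. The denominator is w^2, so it suffices to rewrite the numerator in powers of w.

P(z) = z^2 - 2*z - 1
P(w - 3) = 14 - 8*w + w^2

Dividing each term by w^2:
  f = 14/w^2 - 8/w + 1

Substituting back w = z + 3:
  f(z) = 14/(z + 3)^2 - 8/(z + 3) + 1

The series is finite because the numerator is a polynomial; the negative powers form the principal part, and the coefficient of 1/(z + 3) gives Res(f, -3) = -8.

Final answer: 14/(z + 3)^2 - 8/(z + 3) + 1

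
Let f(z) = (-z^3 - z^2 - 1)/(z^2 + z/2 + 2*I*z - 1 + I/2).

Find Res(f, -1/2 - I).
Write f(z) = P(z)/Q(z) with P(z) = -z^3 - z^2 - 1 and Q(z) = z^2 + z/2 + 2*I*z - 1 + I/2.
The denominator factors as Q(z) = (z + 1/2 + I)*(z + I), so z = -1/2 - I is a simple zero of Q and P is analytic there; z = -1/2 - I is therefore a simple pole and
  Res(f, z₀) = P(z₀)/Q'(z₀).

Q'(z) = 2*z + 1/2 + 2*I, so Q'(-1/2 - I) = -1/2.
P(-1/2 - I) = -13/8 - 5*I/4.

Res(f, -1/2 - I) = (-13/8 - 5*I/4)/(-1/2) = 13/4 + 5*I/2

Final answer: 13/4 + 5*I/2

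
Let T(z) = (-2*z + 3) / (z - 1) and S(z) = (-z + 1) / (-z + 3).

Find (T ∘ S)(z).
(T ∘ S)(z) = T(S(z)) = ((-2)*S(z) + (3))/((1)*S(z) + (-1)). Multiply numerator and denominator by -z + 3:
  numerator:   (-2)*(-z + 1) + (3)*(-z + 3) = -z + 7
  denominator: (1)*(-z + 1) + (-1)*(-z + 3) = -2
(T ∘ S)(z) = (-z + 7)/(-2) = (z - 7)/2

Final answer: (z - 7)/2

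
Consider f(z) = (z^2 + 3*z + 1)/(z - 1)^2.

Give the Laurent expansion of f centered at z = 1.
Put w = z - (1), i.e. z = w + 1. The denominator is w^2, so it suffices to rewrite the numerator in powers of w.

P(z) = z^2 + 3*z + 1
P(w + 1) = 5 + 5*w + w^2

Dividing each term by w^2:
  f = 5/w^2 + 5/w + 1

Substituting back w = z - 1:
  f(z) = 5/(z - 1)^2 + 5/(z - 1) + 1

The series is finite because the numerator is a polynomial; the negative powers form the principal part, and the coefficient of 1/(z - 1) gives Res(f, 1) = 5.

Final answer: 5/(z - 1)^2 + 5/(z - 1) + 1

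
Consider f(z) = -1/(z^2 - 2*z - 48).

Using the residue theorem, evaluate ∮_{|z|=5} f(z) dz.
By the residue theorem, ∮_C f(z) dz = 2πi · (sum of the residues of f at the poles inside |z| = 5).

The denominator factors as (z + 6)*(z - 8), so the singularities of f are simple poles at z = -6, z = 8.
  |-6|² = 36 > 25 = 5², so this pole is outside the contour.
  |8|² = 64 > 25 = 5², so this pole is outside the contour.

No pole lies inside the contour, so f is analytic on and inside C and the integral is 0 (Cauchy's theorem).

Final answer: 0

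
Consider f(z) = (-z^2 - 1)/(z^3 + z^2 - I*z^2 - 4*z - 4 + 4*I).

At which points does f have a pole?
{-2, -1 + I, 2}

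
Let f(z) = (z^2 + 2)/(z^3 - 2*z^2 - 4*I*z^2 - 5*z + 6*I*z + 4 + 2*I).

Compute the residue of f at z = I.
-I/2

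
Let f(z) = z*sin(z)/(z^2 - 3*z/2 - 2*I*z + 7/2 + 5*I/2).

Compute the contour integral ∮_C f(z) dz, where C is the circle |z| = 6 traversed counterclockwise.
pi*(-28/65 + 36*I/65)*sin(1 - I) + pi*(28/65 + 94*I/65)*sin(1/2 + 3*I)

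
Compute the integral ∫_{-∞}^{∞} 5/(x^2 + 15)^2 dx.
sqrt(15)*pi/90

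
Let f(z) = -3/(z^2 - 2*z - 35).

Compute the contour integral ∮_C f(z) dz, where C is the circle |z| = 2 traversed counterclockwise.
By the residue theorem, ∮_C f(z) dz = 2πi · (sum of the residues of f at the poles inside |z| = 2).

The denominator factors as (z + 5)*(z - 7), so the singularities of f are simple poles at z = -5, z = 7.
  |-5|² = 25 > 4 = 2², so this pole is outside the contour.
  |7|² = 49 > 4 = 2², so this pole is outside the contour.

No pole lies inside the contour, so f is analytic on and inside C and the integral is 0 (Cauchy's theorem).

Final answer: 0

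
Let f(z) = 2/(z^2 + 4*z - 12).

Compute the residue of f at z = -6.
-1/4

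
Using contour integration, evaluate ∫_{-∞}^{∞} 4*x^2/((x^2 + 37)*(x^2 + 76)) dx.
Let f(z) = 4*z^2/((z^2 + 37)*(z^2 + 76)). The denominator has no real zeros and deg Q - deg P = 2 ≥ 2, so the integral of f over the upper semicircle |z| = R tends to 0 as R → ∞. Closing the contour in the upper half-plane,
  ∫_{-∞}^{∞} f(x) dx = 2πi · Σ Res(f, z_k)  over the poles with Im z_k > 0.

Zeros of the denominator: z^2 + 76 = 0 gives z = ±2*sqrt(19)*I; z^2 + 37 = 0 gives z = ±sqrt(37)*I.
Upper half-plane: z = 2*sqrt(19)*I, z = sqrt(37)*I (simple).

Each pole is a simple zero of Q(z) = z^4 + 113*z^2 + 2812, so Res(f, z₀) = P(z₀)/Q'(z₀) with P(z) = 4*z^2, Q'(z) = 4*z^3 + 226*z:
  Res(f, 2*sqrt(19)*I) = (-304)/(-156*sqrt(19)*I) = -4*sqrt(19)*I/39
  Res(f, sqrt(37)*I) = (-148)/(78*sqrt(37)*I) = 2*sqrt(37)*I/39

Sum of residues: 2*I*(-2*sqrt(19) + sqrt(37))/39
∫_{-∞}^{∞} f(x) dx = 2πi · (2*I*(-2*sqrt(19) + sqrt(37))/39) = 4*pi*(-sqrt(37) + 2*sqrt(19))/39

Final answer: 4*pi*(-sqrt(37) + 2*sqrt(19))/39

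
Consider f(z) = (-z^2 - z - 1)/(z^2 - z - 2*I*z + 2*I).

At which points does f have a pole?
{2*I, 1}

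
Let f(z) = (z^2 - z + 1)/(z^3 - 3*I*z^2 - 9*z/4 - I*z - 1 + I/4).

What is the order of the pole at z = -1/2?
1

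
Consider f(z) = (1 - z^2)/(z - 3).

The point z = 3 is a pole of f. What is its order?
Factor the denominator:
  z - 3 = (z - 3)

The numerator P(z) = 1 - z^2 has P(3) = -8 ≠ 0, so no factor of (z - 3) cancels.
Near z = 3 we can therefore write f(z) = g(z)/(z - 3) with g analytic at 3 and g(3) ≠ 0 (g is just the numerator).

Hence z = 3 is a pole of order 1.

Final answer: 1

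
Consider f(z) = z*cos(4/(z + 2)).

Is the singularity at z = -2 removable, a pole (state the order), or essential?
Let u = z + 2. Then
  cos(4/u) = Σ_{k≥0} (-1)^k (4)^(2k)/((2k)!·u^(2k)) = 1 - 8/u^2 + 32/(3*u^4) + ...
which has infinitely many negative powers of u, so cos(4/(z + 2)) has an essential singularity at z = -2.
The extra factor z is a nonzero polynomial; if the product had at most a pole at z = -2, dividing by that polynomial would leave cos(4/(z + 2)) with at most a pole too — contradiction. (Equivalently, the product's Laurent series still has infinitely many negative powers.)
So the singularity is essential.

Final answer: essential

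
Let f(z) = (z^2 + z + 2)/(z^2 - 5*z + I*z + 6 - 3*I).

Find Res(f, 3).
Write f(z) = P(z)/Q(z) with P(z) = z^2 + z + 2 and Q(z) = z^2 - 5*z + I*z + 6 - 3*I.
The denominator factors as Q(z) = (z - 2 + I)*(z - 3), so z = 3 is a simple zero of Q and P is analytic there; z = 3 is therefore a simple pole and
  Res(f, z₀) = P(z₀)/Q'(z₀).

Q'(z) = 2*z - 5 + I, so Q'(3) = 1 + I.
P(3) = 14.

Res(f, 3) = (14)/(1 + I) = 7 - 7*I

Final answer: 7 - 7*I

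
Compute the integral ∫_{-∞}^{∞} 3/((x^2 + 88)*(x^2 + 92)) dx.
3*pi*(-22*sqrt(23) + 23*sqrt(22))/4048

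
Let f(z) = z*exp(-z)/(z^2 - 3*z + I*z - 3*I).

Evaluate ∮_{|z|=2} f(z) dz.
By the residue theorem, ∮_C f(z) dz = 2πi · (sum of the residues of f at the poles inside |z| = 2).

The denominator factors as (z - 3)*(z + I), so the singularities of f are simple poles at z = 3, z = -I.
  |3|² = 9 > 4 = 2², so this pole is outside the contour.
  |-I|² = 1 < 4 = 2², so this pole is inside the contour.

With P(z) = z*exp(-z) and Q(z) = z^2 - 3*z + I*z - 3*I, each pole is simple, so Res(f, z₀) = P(z₀)/Q'(z₀) with Q'(z) = 2*z - 3 + I.
  Res(f, -I) = P(-I)/Q'(-I) = (-I*exp(I))/(-3 - I) = (1/10 + 3*I/10)*exp(I)

∮_C f(z) dz = 2πi · ((1/10 + 3*I/10)*exp(I)) = pi*(-3/5 + I/5)*exp(I)

Final answer: pi*(-3/5 + I/5)*exp(I)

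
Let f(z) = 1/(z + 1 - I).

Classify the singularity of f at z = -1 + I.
pole of order 1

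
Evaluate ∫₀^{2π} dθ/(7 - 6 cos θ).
Call the integral J. The integrand is 2π-periodic and we integrate over a full period, so shifting θ does not change the value (θ → θ + π flips the sign of the trig term). Hence
  J = ∫₀^{2π} dθ/(7 + 6 cos θ).
Put z = e^{iθ}: then cos θ = (z + 1/z)/2, dθ = dz/(iz), and z runs once counterclockwise around |z| = 1:
  J = ∮_{|z|=1} 1/(7 + 6*(z + 1/z)/2) · dz/(iz) = (2/i) ∮_{|z|=1} dz/(6*z^2 + 14*z + 6).
The roots of 6*z^2 + 14*z + 6 are z = (-7 ± sqrt(7^2 - 6^2))/6, with sqrt(13) = sqrt(13); their product is 1, so only z₊ = -7/6 + sqrt(13)/6 lies inside the unit circle (z₋ = -7/6 - sqrt(13)/6 lies outside).
z₊ is a simple zero of q(z) = 6*z^2 + 14*z + 6, so Res(1/q, z₊) = 1/q'(z₊) with q'(z) = 12*z + 14; and q'(z₊) = 6*(z₊ - z₋) = 2*sqrt(13).
Therefore J = (2/i) · 2πi · 1/(2*sqrt(13)) = 2*pi/(sqrt(13)) = 2*sqrt(13)*pi/13

Final answer: 2*sqrt(13)*pi/13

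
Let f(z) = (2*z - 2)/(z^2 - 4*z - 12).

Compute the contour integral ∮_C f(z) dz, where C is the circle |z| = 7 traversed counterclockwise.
By the residue theorem, ∮_C f(z) dz = 2πi · (sum of the residues of f at the poles inside |z| = 7).

The denominator factors as (z + 2)*(z - 6), so the singularities of f are simple poles at z = -2, z = 6.
  |-2|² = 4 < 49 = 7², so this pole is inside the contour.
  |6|² = 36 < 49 = 7², so this pole is inside the contour.

With P(z) = 2*z - 2 and Q(z) = z^2 - 4*z - 12, each pole is simple, so Res(f, z₀) = P(z₀)/Q'(z₀) with Q'(z) = 2*z - 4.
  Res(f, -2) = P(-2)/Q'(-2) = (-6)/(-8) = 3/4
  Res(f, 6) = P(6)/Q'(6) = (10)/(8) = 5/4

Sum of residues inside C: 2
∮_C f(z) dz = 2πi · (2) = 4*I*pi

Final answer: 4*I*pi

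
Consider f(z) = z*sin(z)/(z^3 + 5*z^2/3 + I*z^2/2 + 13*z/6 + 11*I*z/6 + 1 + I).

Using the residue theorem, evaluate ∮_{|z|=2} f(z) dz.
By the residue theorem, ∮_C f(z) dz = 2πi · (sum of the residues of f at the poles inside |z| = 2).

The denominator factors as (z + 1 - I)*(z + 3*I/2)*(z + 2/3), so the singularities of f are simple poles at z = -1 + I, z = -3*I/2, z = -2/3.
  |-1 + I|² = 2 < 4 = 2², so this pole is inside the contour.
  |-3*I/2|² = 9/4 < 4 = 2², so this pole is inside the contour.
  |-2/3|² = 4/9 < 4 = 2², so this pole is inside the contour.

With P(z) = z*sin(z) and Q(z) = z^3 + 5*z^2/3 + I*z^2/2 + 13*z/6 + 11*I*z/6 + 1 + I, each pole is simple, so Res(f, z₀) = P(z₀)/Q'(z₀) with Q'(z) = 3*z^2 + 10*z/3 + I*z + 13/6 + 11*I/6.
  Res(f, -1 + I) = P(-1 + I)/Q'(-1 + I) = ((1 - I)*sin(1 - I))/(-13/6 - 11*I/6) = (-6/145 + 72*I/145)*sin(1 - I)
  Res(f, -3*I/2) = P(-3*I/2)/Q'(-3*I/2) = (-3*sinh(3/2)/2)/(-37/12 - 19*I/6) = (666/2813 - 684*I/2813)*sinh(3/2)
  Res(f, -2/3) = P(-2/3)/Q'(-2/3) = (2*sin(2/3)/3)/(23/18 + 7*I/6) = (138/485 - 126*I/485)*sin(2/3)

Sum of residues inside C: (666/2813 - 684*I/2813)*sinh(3/2) + (138/485 - 126*I/485)*sin(2/3) + (-6/145 + 72*I/145)*sin(1 - I)
∮_C f(z) dz = 2πi · ((666/2813 - 684*I/2813)*sinh(3/2) + (138/485 - 126*I/485)*sin(2/3) + (-6/145 + 72*I/145)*sin(1 - I)) = pi*(252/485 + 276*I/485)*sin(2/3) + pi*(-144/145 - 12*I/145)*sin(1 - I) + pi*(1368/2813 + 1332*I/2813)*sinh(3/2)

Final answer: pi*(252/485 + 276*I/485)*sin(2/3) + pi*(-144/145 - 12*I/145)*sin(1 - I) + pi*(1368/2813 + 1332*I/2813)*sinh(3/2)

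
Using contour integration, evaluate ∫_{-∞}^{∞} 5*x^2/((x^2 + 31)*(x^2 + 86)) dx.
pi*(-sqrt(31) + sqrt(86))/11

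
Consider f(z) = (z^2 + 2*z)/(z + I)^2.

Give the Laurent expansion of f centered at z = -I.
(-1 - 2*I)/(z + I)^2 + (2 - 2*I)/(z + I) + 1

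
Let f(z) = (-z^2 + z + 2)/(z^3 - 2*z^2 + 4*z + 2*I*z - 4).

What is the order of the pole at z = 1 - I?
Factor the denominator:
  z^3 - 2*z^2 + 4*z + 2*I*z - 4 = (z - 1 + I)^2*(z - 2*I)

The numerator P(z) = -z^2 + z + 2 has P(1 - I) = 3 + I ≠ 0, so no factor of (z - 1 + I) cancels.
Near z = 1 - I we can therefore write f(z) = g(z)/(z - 1 + I)^2 with g analytic at 1 - I and g(1 - I) ≠ 0 (g is the numerator divided by the remaining denominator factors).

Hence z = 1 - I is a pole of order 2.

Final answer: 2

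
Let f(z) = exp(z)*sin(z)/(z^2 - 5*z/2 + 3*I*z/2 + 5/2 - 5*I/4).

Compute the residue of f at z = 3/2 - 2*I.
Write f(z) = P(z)/Q(z) with P(z) = exp(z)*sin(z) and Q(z) = z^2 - 5*z/2 + 3*I*z/2 + 5/2 - 5*I/4.
The denominator factors as Q(z) = (z - 1 - I/2)*(z - 3/2 + 2*I), so z = 3/2 - 2*I is a simple zero of Q and P is analytic there; z = 3/2 - 2*I is therefore a simple pole and
  Res(f, z₀) = P(z₀)/Q'(z₀).

Q'(z) = 2*z - 5/2 + 3*I/2, so Q'(3/2 - 2*I) = 1/2 - 5*I/2.
P(3/2 - 2*I) = exp(3/2 - 2*I)*sin(3/2 - 2*I).

Res(f, 3/2 - 2*I) = (exp(3/2 - 2*I)*sin(3/2 - 2*I))/(1/2 - 5*I/2) = (1/13 + 5*I/13)*exp(3/2 - 2*I)*sin(3/2 - 2*I)

Final answer: (1/13 + 5*I/13)*exp(3/2 - 2*I)*sin(3/2 - 2*I)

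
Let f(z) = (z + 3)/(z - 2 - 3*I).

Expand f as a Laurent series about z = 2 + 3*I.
Put w = z - (2 + 3*I), i.e. z = w + 2 + 3*I. The denominator is w, so it suffices to rewrite the numerator in powers of w.

P(z) = z + 3
P(w + 2 + 3*I) = 5 + 3*I + w

Dividing each term by w:
  f = (5 + 3*I)/w + 1

Substituting back w = z - 2 - 3*I:
  f(z) = (5 + 3*I)/(z - 2 - 3*I) + 1

The series is finite because the numerator is a polynomial; the negative powers form the principal part, and the coefficient of 1/(z - 2 - 3*I) gives Res(f, 2 + 3*I) = 5 + 3*I.

Final answer: (5 + 3*I)/(z - 2 - 3*I) + 1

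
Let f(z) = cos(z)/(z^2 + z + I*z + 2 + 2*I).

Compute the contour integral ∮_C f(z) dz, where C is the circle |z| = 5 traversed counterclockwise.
pi*(3/5 - I/5)*cos(1 - I) + pi*(-3/5 + I/5)*cosh(2)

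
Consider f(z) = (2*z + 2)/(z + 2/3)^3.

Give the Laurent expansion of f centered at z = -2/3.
Put w = z - (-2/3), i.e. z = w - 2/3. The denominator is w^3, so it suffices to rewrite the numerator in powers of w.

P(z) = 2*z + 2
P(w - 2/3) = 2/3 + 2*w

Dividing each term by w^3:
  f = 2/(3*w^3) + 2/w^2

Substituting back w = z + 2/3:
  f(z) = 2/(3*(z + 2/3)^3) + 2/(z + 2/3)^2

The series is finite because the numerator is a polynomial; the negative powers form the principal part.

Final answer: 2/(3*(z + 2/3)^3) + 2/(z + 2/3)^2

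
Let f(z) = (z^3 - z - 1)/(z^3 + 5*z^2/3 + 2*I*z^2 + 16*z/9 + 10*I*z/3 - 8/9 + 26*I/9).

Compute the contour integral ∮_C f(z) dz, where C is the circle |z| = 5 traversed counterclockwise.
By the residue theorem, ∮_C f(z) dz = 2πi · (sum of the residues of f at the poles inside |z| = 5).

The denominator factors as (z + 1/3 + I)*(z + 1 - I)*(z + 1/3 + 2*I), so the singularities of f are simple poles at z = -1/3 - I, z = -1 + I, z = -1/3 - 2*I.
  |-1/3 - I|² = 10/9 < 25 = 5², so this pole is inside the contour.
  |-1 + I|² = 2 < 25 = 5², so this pole is inside the contour.
  |-1/3 - 2*I|² = 37/9 < 25 = 5², so this pole is inside the contour.

With P(z) = z^3 - z - 1 and Q(z) = z^3 + 5*z^2/3 + 2*I*z^2 + 16*z/9 + 10*I*z/3 - 8/9 + 26*I/9, each pole is simple, so Res(f, z₀) = P(z₀)/Q'(z₀) with Q'(z) = 3*z^2 + 10*z/3 + 4*I*z + 16/9 + 10*I/3.
  Res(f, -1/3 - I) = P(-1/3 - I)/Q'(-1/3 - I) = (8/27 + 5*I/3)/(2 + 2*I/3) = 23/60 + 127*I/180
  Res(f, -1 + I) = P(-1 + I)/Q'(-1 + I) = (2 + I)/(-50/9 - 10*I/3) = -117/340 + 9*I/340
  Res(f, -1/3 - 2*I) = P(-1/3 - 2*I)/Q'(-1/3 - 2*I) = (89/27 + 28*I/3)/(-3 - 2*I/3) = -29/17 - 418*I/153

Sum of residues inside C: -5/3 - 2*I
∮_C f(z) dz = 2πi · (-5/3 - 2*I) = pi*(4 - 10*I/3)

Final answer: pi*(4 - 10*I/3)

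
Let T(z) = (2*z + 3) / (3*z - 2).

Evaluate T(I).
Substitute z = I:
  numerator:   2*(I) + 3 = 3 + 2*I
  denominator: 3*(I) - 2 = -2 + 3*I
T(I) = (3 + 2*I)/(-2 + 3*I); multiplying numerator and denominator by the conjugate -2 - 3*I gives (-13*I)/13 = -I

Final answer: -I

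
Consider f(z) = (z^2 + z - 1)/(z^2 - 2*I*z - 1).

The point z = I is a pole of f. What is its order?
2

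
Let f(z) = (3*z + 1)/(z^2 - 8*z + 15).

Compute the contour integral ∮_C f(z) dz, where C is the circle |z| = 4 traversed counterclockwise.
By the residue theorem, ∮_C f(z) dz = 2πi · (sum of the residues of f at the poles inside |z| = 4).

The denominator factors as (z - 5)*(z - 3), so the singularities of f are simple poles at z = 5, z = 3.
  |5|² = 25 > 16 = 4², so this pole is outside the contour.
  |3|² = 9 < 16 = 4², so this pole is inside the contour.

With P(z) = 3*z + 1 and Q(z) = z^2 - 8*z + 15, each pole is simple, so Res(f, z₀) = P(z₀)/Q'(z₀) with Q'(z) = 2*z - 8.
  Res(f, 3) = P(3)/Q'(3) = (10)/(-2) = -5

∮_C f(z) dz = 2πi · (-5) = -10*I*pi

Final answer: -10*I*pi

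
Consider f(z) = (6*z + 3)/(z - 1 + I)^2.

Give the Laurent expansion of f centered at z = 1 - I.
Put w = z - (1 - I), i.e. z = w + 1 - I. The denominator is w^2, so it suffices to rewrite the numerator in powers of w.

P(z) = 6*z + 3
P(w + 1 - I) = 9 - 6*I + 6*w

Dividing each term by w^2:
  f = (9 - 6*I)/w^2 + 6/w

Substituting back w = z - 1 + I:
  f(z) = (9 - 6*I)/(z - 1 + I)^2 + 6/(z - 1 + I)

The series is finite because the numerator is a polynomial; the negative powers form the principal part, and the coefficient of 1/(z - 1 + I) gives Res(f, 1 - I) = 6.

Final answer: (9 - 6*I)/(z - 1 + I)^2 + 6/(z - 1 + I)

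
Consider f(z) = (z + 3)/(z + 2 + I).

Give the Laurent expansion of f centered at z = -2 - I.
Put w = z - (-2 - I), i.e. z = w - 2 - I. The denominator is w, so it suffices to rewrite the numerator in powers of w.

P(z) = z + 3
P(w - 2 - I) = 1 - I + w

Dividing each term by w:
  f = (1 - I)/w + 1

Substituting back w = z + 2 + I:
  f(z) = (1 - I)/(z + 2 + I) + 1

The series is finite because the numerator is a polynomial; the negative powers form the principal part, and the coefficient of 1/(z + 2 + I) gives Res(f, -2 - I) = 1 - I.

Final answer: (1 - I)/(z + 2 + I) + 1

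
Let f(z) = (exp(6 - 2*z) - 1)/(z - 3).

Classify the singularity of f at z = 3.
Let u = z - 3. The exponent is 6 - 2*z = -2u, so
  f = (e^(-2u) - 1)/u = ((-2u) + (-2u)^2/2 + (-2u)^3/6 + ...)/u = -2 + (2)*u + (-4/3)*u^2 + ...
The Laurent expansion about u = 0 has no negative powers; equivalently lim_{z→3} f(z) = -2 exists and is finite.
So the singularity is removable.

Final answer: removable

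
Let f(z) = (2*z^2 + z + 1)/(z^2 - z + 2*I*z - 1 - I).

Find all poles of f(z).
{-I, 1 - I}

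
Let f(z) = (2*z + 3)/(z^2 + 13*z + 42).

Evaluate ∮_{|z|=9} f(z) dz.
4*I*pi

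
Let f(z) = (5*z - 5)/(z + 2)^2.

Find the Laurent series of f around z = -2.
-15/(z + 2)^2 + 5/(z + 2)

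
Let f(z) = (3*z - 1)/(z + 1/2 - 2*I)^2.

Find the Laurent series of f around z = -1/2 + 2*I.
(-5/2 + 6*I)/(z + 1/2 - 2*I)^2 + 3/(z + 1/2 - 2*I)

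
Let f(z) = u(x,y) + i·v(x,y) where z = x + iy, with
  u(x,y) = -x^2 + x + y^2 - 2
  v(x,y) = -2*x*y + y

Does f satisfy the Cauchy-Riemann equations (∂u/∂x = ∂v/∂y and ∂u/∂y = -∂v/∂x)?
∂u/∂x = 1 - 2*x
∂v/∂y = 1 - 2*x
∂u/∂y = 2*y
∂v/∂x = -2*y
∂u/∂x = ∂v/∂y and ∂u/∂y = -∂v/∂x hold identically; f is analytic.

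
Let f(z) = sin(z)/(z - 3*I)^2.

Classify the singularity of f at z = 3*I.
Write f(z) = g(z)/(z - 3*I)^2 with g(z) = sin(z).
g is entire and g(3*I) = I*sinh(3) ≠ 0, so no factor of (z - 3*I) cancels: the Laurent expansion of f about z = 3*I starts at the power -2, i.e. lim_{z→z₀} (z - z₀)^2 f(z) = I*sinh(3) is finite and nonzero.
So z = 3*I is a pole of order 2.

Final answer: pole of order 2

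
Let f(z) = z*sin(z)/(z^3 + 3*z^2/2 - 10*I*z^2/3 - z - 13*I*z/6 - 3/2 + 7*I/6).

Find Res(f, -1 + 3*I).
(22/337 + 114*I/337)*sin(1 - 3*I)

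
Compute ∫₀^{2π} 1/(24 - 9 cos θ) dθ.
2*sqrt(55)*pi/165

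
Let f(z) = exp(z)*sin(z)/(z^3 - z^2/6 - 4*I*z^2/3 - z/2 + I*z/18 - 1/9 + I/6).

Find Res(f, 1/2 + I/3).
Write f(z) = P(z)/Q(z) with P(z) = exp(z)*sin(z) and Q(z) = z^3 - z^2/6 - 4*I*z^2/3 - z/2 + I*z/18 - 1/9 + I/6.
The denominator factors as Q(z) = (z - 1/2 - I/3)*(z - I)*(z + 1/3), so z = 1/2 + I/3 is a simple zero of Q and P is analytic there; z = 1/2 + I/3 is therefore a simple pole and
  Res(f, z₀) = P(z₀)/Q'(z₀).

Q'(z) = 3*z^2 - z/3 - 8*I*z/3 - 1/2 + I/18, so Q'(1/2 + I/3) = 23/36 - 7*I/18.
P(1/2 + I/3) = exp(1/2 + I/3)*sin(1/2 + I/3).

Res(f, 1/2 + I/3) = (exp(1/2 + I/3)*sin(1/2 + I/3))/(23/36 - 7*I/18) = (828/725 + 504*I/725)*exp(1/2 + I/3)*sin(1/2 + I/3)

Final answer: (828/725 + 504*I/725)*exp(1/2 + I/3)*sin(1/2 + I/3)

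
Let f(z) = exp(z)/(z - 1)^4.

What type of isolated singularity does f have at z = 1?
Write f(z) = g(z)/(z - 1)^4 with g(z) = exp(z).
g is entire and g(1) = exp(1) ≠ 0, so no factor of (z - 1) cancels: the Laurent expansion of f about z = 1 starts at the power -4, i.e. lim_{z→z₀} (z - z₀)^4 f(z) = exp(1) is finite and nonzero.
So z = 1 is a pole of order 4.

Final answer: pole of order 4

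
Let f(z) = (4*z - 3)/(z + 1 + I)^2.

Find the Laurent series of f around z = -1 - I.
Put w = z - (-1 - I), i.e. z = w - 1 - I. The denominator is w^2, so it suffices to rewrite the numerator in powers of w.

P(z) = 4*z - 3
P(w - 1 - I) = -7 - 4*I + 4*w

Dividing each term by w^2:
  f = (-7 - 4*I)/w^2 + 4/w

Substituting back w = z + 1 + I:
  f(z) = (-7 - 4*I)/(z + 1 + I)^2 + 4/(z + 1 + I)

The series is finite because the numerator is a polynomial; the negative powers form the principal part, and the coefficient of 1/(z + 1 + I) gives Res(f, -1 - I) = 4.

Final answer: (-7 - 4*I)/(z + 1 + I)^2 + 4/(z + 1 + I)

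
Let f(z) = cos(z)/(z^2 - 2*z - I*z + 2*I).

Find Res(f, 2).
Write f(z) = P(z)/Q(z) with P(z) = cos(z) and Q(z) = z^2 - 2*z - I*z + 2*I.
The denominator factors as Q(z) = (z - I)*(z - 2), so z = 2 is a simple zero of Q and P is analytic there; z = 2 is therefore a simple pole and
  Res(f, z₀) = P(z₀)/Q'(z₀).

Q'(z) = 2*z - 2 - I, so Q'(2) = 2 - I.
P(2) = cos(2).

Res(f, 2) = (cos(2))/(2 - I) = (2/5 + I/5)*cos(2)

Final answer: (2/5 + I/5)*cos(2)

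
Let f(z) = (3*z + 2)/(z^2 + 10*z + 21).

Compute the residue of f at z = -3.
Write f(z) = P(z)/Q(z) with P(z) = 3*z + 2 and Q(z) = z^2 + 10*z + 21.
The denominator factors as Q(z) = (z + 3)*(z + 7), so z = -3 is a simple zero of Q and P is analytic there; z = -3 is therefore a simple pole and
  Res(f, z₀) = P(z₀)/Q'(z₀).

Q'(z) = 2*z + 10, so Q'(-3) = 4.
P(-3) = -7.

Res(f, -3) = (-7)/(4) = -7/4

Final answer: -7/4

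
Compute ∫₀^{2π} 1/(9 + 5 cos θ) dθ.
sqrt(14)*pi/14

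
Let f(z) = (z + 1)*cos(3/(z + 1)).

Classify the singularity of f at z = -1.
essential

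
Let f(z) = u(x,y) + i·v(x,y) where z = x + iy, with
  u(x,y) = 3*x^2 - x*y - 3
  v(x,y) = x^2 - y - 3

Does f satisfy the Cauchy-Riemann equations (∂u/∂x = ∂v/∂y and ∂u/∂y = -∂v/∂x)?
∂u/∂x = 6*x - y
∂v/∂y = -1
∂u/∂y = -x
∂v/∂x = 2*x
∂u/∂x ≠ ∂v/∂y and ∂u/∂y ≠ -∂v/∂x; the Cauchy-Riemann equations are not satisfied, so f is not analytic.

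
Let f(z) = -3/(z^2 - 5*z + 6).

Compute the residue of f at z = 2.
Write f(z) = P(z)/Q(z) with P(z) = -3 and Q(z) = z^2 - 5*z + 6.
The denominator factors as Q(z) = (z - 2)*(z - 3), so z = 2 is a simple zero of Q and P is analytic there; z = 2 is therefore a simple pole and
  Res(f, z₀) = P(z₀)/Q'(z₀).

Q'(z) = 2*z - 5, so Q'(2) = -1.
P(2) = -3.

Res(f, 2) = (-3)/(-1) = 3

Final answer: 3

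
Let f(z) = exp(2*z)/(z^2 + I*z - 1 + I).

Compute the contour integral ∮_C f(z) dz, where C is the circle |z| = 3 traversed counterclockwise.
pi*(2/5 - 4*I/5)*exp(-2) + pi*(-2/5 + 4*I/5)*exp(2 - 2*I)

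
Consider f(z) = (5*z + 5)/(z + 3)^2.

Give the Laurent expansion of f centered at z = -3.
-10/(z + 3)^2 + 5/(z + 3)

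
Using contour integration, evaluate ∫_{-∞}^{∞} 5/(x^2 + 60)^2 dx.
Let f(z) = 5/(z^2 + 60)^2. The denominator has no real zeros and deg Q - deg P = 4 ≥ 2, so the integral of f over the upper semicircle |z| = R tends to 0 as R → ∞. Closing the contour in the upper half-plane,
  ∫_{-∞}^{∞} f(x) dx = 2πi · Σ Res(f, z_k)  over the poles with Im z_k > 0.

Zeros of the denominator: z^2 + 60 = 0 gives z = ±2*sqrt(15)*I.
Upper half-plane: z = 2*sqrt(15)*I (a pole of order 2).

Write f(z) = g(z)/(z - 2*sqrt(15)*I)^2 with g(z) = 5/(z + 2*sqrt(15)*I)^2. For a double pole, Res(f, z₀) = g'(z₀):
  g'(z) = -10/(z + 2*sqrt(15)*I)^3
  Res(f, 2*sqrt(15)*I) = g'(2*sqrt(15)*I) = -sqrt(15)*I/1440

∫_{-∞}^{∞} f(x) dx = 2πi · (-sqrt(15)*I/1440) = sqrt(15)*pi/720

Final answer: sqrt(15)*pi/720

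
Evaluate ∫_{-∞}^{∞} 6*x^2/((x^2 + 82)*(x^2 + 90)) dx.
3*pi*(-sqrt(82) + 3*sqrt(10))/4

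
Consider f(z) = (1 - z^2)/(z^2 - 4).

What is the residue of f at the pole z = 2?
Write f(z) = P(z)/Q(z) with P(z) = 1 - z^2 and Q(z) = z^2 - 4.
The denominator factors as Q(z) = (z - 2)*(z + 2), so z = 2 is a simple zero of Q and P is analytic there; z = 2 is therefore a simple pole and
  Res(f, z₀) = P(z₀)/Q'(z₀).

Q'(z) = 2*z, so Q'(2) = 4.
P(2) = -3.

Res(f, 2) = (-3)/(4) = -3/4

Final answer: -3/4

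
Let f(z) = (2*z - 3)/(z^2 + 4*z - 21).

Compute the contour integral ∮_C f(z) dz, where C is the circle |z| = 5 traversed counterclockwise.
By the residue theorem, ∮_C f(z) dz = 2πi · (sum of the residues of f at the poles inside |z| = 5).

The denominator factors as (z - 3)*(z + 7), so the singularities of f are simple poles at z = 3, z = -7.
  |3|² = 9 < 25 = 5², so this pole is inside the contour.
  |-7|² = 49 > 25 = 5², so this pole is outside the contour.

With P(z) = 2*z - 3 and Q(z) = z^2 + 4*z - 21, each pole is simple, so Res(f, z₀) = P(z₀)/Q'(z₀) with Q'(z) = 2*z + 4.
  Res(f, 3) = P(3)/Q'(3) = (3)/(10) = 3/10

∮_C f(z) dz = 2πi · (3/10) = 3*I*pi/5

Final answer: 3*I*pi/5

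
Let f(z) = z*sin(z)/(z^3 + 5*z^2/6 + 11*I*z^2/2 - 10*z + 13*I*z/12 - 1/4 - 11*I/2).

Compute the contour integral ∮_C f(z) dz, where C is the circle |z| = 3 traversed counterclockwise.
pi*(4194/3125 + 2058*I/3125)*sin(2/3 - 3*I/2) + pi*(168/625 + 576*I/625)*sinh(1)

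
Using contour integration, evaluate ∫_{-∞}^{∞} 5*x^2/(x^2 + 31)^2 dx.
5*sqrt(31)*pi/62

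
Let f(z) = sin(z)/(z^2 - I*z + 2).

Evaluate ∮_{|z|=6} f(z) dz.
By the residue theorem, ∮_C f(z) dz = 2πi · (sum of the residues of f at the poles inside |z| = 6).

The denominator factors as (z + I)*(z - 2*I), so the singularities of f are simple poles at z = -I, z = 2*I.
  |-I|² = 1 < 36 = 6², so this pole is inside the contour.
  |2*I|² = 4 < 36 = 6², so this pole is inside the contour.

With P(z) = sin(z) and Q(z) = z^2 - I*z + 2, each pole is simple, so Res(f, z₀) = P(z₀)/Q'(z₀) with Q'(z) = 2*z - I.
  Res(f, -I) = P(-I)/Q'(-I) = (-I*sinh(1))/(-3*I) = sinh(1)/3
  Res(f, 2*I) = P(2*I)/Q'(2*I) = (I*sinh(2))/(3*I) = sinh(2)/3

Sum of residues inside C: sinh(1)/3 + sinh(2)/3
∮_C f(z) dz = 2πi · (sinh(1)/3 + sinh(2)/3) = 2*I*pi*sinh(1)/3 + 2*I*pi*sinh(2)/3

Final answer: 2*I*pi*sinh(1)/3 + 2*I*pi*sinh(2)/3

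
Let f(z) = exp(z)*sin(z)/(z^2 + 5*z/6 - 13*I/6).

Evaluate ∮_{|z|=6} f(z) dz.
pi*(144/313 + 156*I/313)*exp(-3/2 - I)*sin(3/2 + I) + pi*(144/313 + 156*I/313)*exp(2/3 + I)*sin(2/3 + I)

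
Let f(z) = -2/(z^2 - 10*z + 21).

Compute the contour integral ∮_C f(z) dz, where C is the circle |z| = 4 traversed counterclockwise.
By the residue theorem, ∮_C f(z) dz = 2πi · (sum of the residues of f at the poles inside |z| = 4).

The denominator factors as (z - 3)*(z - 7), so the singularities of f are simple poles at z = 3, z = 7.
  |3|² = 9 < 16 = 4², so this pole is inside the contour.
  |7|² = 49 > 16 = 4², so this pole is outside the contour.

With P(z) = -2 and Q(z) = z^2 - 10*z + 21, each pole is simple, so Res(f, z₀) = P(z₀)/Q'(z₀) with Q'(z) = 2*z - 10.
  Res(f, 3) = P(3)/Q'(3) = (-2)/(-4) = 1/2

∮_C f(z) dz = 2πi · (1/2) = I*pi

Final answer: I*pi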